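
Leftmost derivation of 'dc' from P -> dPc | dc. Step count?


Derivation: P => dc
Steps: 1


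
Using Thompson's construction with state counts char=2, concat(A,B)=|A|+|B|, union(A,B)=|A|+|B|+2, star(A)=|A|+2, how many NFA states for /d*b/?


Syntax tree has 2 char leaf(s), 0 union(s), 1 star(s)
chars contribute 2×2 = 4; each union adds +2; each star adds +2
Total: 4 + 0 + 2 = 6 states


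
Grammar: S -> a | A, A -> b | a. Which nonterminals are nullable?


A nonterminal is nullable iff some alternative derives ε (directly, or every symbol in it is nullable)
Nullable: {}


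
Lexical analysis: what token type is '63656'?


Pattern: digits only
Type: INTEGER_LITERAL


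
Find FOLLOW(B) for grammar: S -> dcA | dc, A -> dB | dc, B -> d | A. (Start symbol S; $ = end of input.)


$ ∈ FOLLOW(S). For each A -> αBβ: add FIRST(β)\{ε} to FOLLOW(B); if β nullable, add FOLLOW(A).
FOLLOW(B) = {$}


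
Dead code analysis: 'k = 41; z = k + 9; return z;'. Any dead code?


k is read by z's definition; z is returned
No dead code


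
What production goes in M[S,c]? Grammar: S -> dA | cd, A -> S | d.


For [S, c]: 'c' ∈ FIRST(cd)
Entry: S -> cd


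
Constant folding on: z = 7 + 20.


7 + 20 = 27 at compile time
Optimized: z = 27


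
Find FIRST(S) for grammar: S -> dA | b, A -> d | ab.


Per alternative of S: FIRST(dA) = {d}; FIRST(b) = {b}
FIRST(S) = {b, d}


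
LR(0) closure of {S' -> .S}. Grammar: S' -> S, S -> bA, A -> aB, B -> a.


Start: S' -> .S
For each item with dot before a nonterminal B, add B -> .γ for every B-production
Closure: [S' -> .S, S -> .bA]


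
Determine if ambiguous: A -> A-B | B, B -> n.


precedence layered via separate nonterminal B: deterministic
Unambiguous


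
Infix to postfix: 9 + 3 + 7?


Left to right (same or higher precedence on left)
Postfix: 9 3 + 7 +


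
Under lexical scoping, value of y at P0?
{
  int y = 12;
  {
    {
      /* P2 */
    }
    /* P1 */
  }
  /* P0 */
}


y declared in the same block as P0
y = 12


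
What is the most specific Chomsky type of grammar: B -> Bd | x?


Left-linear: every RHS is a terminal or one nonterminal followed by a terminal
Classification: Type 3 (Regular)


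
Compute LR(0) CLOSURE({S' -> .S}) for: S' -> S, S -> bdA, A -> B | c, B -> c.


Start: S' -> .S
For each item with dot before a nonterminal B, add B -> .γ for every B-production
Closure: [S' -> .S, S -> .bdA]


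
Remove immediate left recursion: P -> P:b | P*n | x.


Left-recursive alternatives: P:b, P*n; non-recursive: x
Introduce P': P -> xP', P' -> :bP' | *nP' | ε


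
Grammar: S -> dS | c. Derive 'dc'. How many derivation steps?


Derivation: S => dS => dc
Steps: 2


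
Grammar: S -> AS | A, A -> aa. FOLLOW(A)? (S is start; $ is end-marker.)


$ ∈ FOLLOW(S). For each A -> αBβ: add FIRST(β)\{ε} to FOLLOW(B); if β nullable, add FOLLOW(A).
FOLLOW(A) = {$, a}


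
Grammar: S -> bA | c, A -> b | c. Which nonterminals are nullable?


A nonterminal is nullable iff some alternative derives ε (directly, or every symbol in it is nullable)
Nullable: {}


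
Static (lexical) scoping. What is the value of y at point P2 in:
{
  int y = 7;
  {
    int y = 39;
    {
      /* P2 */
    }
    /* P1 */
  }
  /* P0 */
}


P2's block does not declare y; resolves to the enclosing declaration at depth 1
y = 39


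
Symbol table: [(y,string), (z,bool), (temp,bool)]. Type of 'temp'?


Lookup 'temp' → type bool


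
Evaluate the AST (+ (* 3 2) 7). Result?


Evaluate inner: (* 3 2) = 6
Evaluate root: (+ 6 7) = 13
Result: 13


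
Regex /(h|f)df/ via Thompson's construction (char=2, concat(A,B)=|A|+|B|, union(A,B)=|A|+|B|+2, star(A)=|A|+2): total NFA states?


Syntax tree has 4 char leaf(s), 1 union(s), 0 star(s)
chars contribute 4×2 = 8; each union adds +2; each star adds +2
Total: 8 + 2 + 0 = 10 states


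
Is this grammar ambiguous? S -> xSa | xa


balanced x^n…a^n: each string has a unique parse
Unambiguous


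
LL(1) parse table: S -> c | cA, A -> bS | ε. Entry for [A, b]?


For [A, b]: 'b' ∈ FIRST(bS)
Entry: A -> bS


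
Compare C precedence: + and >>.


'+' is additive (level 9); '>>' is shift (level 8)
Higher level binds tighter
'+' has higher precedence than '>>'


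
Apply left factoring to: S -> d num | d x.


Common prefix: 'd'
Factored: S -> d S', S' -> num | x


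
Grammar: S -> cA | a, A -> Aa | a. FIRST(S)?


Per alternative of S: FIRST(cA) = {c}; FIRST(a) = {a}
FIRST(S) = {a, c}


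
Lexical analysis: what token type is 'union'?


Pattern: reserved word
Type: KEYWORD


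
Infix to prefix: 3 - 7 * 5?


'*' binds tighter: tree is (- 3 (* 7 5))
Prefix: - 3 * 7 5


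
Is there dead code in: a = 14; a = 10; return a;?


first assignment to a is overwritten before any read
Dead: 'a = 14'


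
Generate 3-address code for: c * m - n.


Break into single-operator statements:
t1 = c * m
t2 = t1 - n


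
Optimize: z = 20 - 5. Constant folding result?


20 - 5 = 15 at compile time
Optimized: z = 15


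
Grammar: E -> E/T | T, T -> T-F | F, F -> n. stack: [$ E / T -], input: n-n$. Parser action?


no handle; shift 'n'
Action: shift


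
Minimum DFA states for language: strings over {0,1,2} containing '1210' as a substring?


KMP-style automaton: 4 progress states + 1 absorbing accept = 5
Minimal DFA: 5 states


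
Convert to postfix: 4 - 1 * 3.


* has higher precedence, evaluate 1*3 first
Postfix: 4 1 3 * -


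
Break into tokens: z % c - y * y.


Scan left to right, longest-match per lexeme
Tokens: ID(z), OP(%), ID(c), OP(-), ID(y), OP(*), ID(y)


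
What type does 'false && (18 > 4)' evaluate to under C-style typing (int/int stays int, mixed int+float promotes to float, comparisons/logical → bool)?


Operand types: bool && bool
Rule: logical operators take bool operands and yield bool
Result type: bool


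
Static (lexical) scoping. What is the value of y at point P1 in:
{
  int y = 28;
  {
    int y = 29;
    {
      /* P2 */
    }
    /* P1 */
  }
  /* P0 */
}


y declared in the same block as P1
y = 29


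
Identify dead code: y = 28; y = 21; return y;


first assignment to y is overwritten before any read
Dead: 'y = 28'


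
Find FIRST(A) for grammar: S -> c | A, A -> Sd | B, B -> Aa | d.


Per alternative of A: FIRST(Sd) = {c, d}; FIRST(B) = {c, d}
FIRST(A) = {c, d}


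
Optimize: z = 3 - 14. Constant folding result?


3 - 14 = -11 at compile time
Optimized: z = -11


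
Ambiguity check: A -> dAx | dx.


balanced d^n…x^n: each string has a unique parse
Unambiguous


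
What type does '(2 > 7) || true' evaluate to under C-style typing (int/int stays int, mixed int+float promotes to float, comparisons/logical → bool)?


Operand types: bool || bool
Rule: logical operators take bool operands and yield bool
Result type: bool


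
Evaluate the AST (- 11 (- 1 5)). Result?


Evaluate inner: (- 1 5) = -4
Evaluate root: (- 11 -4) = 15
Result: 15


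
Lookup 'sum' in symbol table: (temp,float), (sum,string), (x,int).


Lookup 'sum' → type string


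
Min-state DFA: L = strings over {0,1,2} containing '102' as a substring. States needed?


KMP-style automaton: 3 progress states + 1 absorbing accept = 4
Minimal DFA: 4 states


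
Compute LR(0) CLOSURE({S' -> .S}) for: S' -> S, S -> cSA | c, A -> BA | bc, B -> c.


Start: S' -> .S
For each item with dot before a nonterminal B, add B -> .γ for every B-production
Closure: [S' -> .S, S -> .cSA, S -> .c]


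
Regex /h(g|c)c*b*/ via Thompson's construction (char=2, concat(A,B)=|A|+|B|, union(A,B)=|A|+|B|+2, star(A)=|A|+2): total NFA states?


Syntax tree has 5 char leaf(s), 1 union(s), 2 star(s)
chars contribute 5×2 = 10; each union adds +2; each star adds +2
Total: 10 + 2 + 4 = 16 states


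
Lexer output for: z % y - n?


Scan left to right, longest-match per lexeme
Tokens: ID(z), OP(%), ID(y), OP(-), ID(n)


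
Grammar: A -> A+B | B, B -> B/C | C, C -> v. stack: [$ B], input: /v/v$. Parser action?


shift '/' to continue B -> B/C
Action: shift


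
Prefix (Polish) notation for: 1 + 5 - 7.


left-to-right (same/higher precedence on left): tree is (- (+ 1 5) 7)
Prefix: - + 1 5 7


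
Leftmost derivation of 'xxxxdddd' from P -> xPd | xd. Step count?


Derivation: P => xPd => xxPdd => xxxPddd => xxxxdddd
Steps: 4


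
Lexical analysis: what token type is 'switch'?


Pattern: reserved word
Type: KEYWORD


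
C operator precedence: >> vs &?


'>>' is shift (level 8); '&' is bitwise AND (level 5)
Higher level binds tighter
'>>' has higher precedence than '&'


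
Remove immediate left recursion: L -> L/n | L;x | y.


Left-recursive alternatives: L/n, L;x; non-recursive: y
Introduce L': L -> yL', L' -> /nL' | ;xL' | ε


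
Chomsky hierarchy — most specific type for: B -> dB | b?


Right-linear: every RHS is a terminal or a terminal followed by one nonterminal
Classification: Type 3 (Regular)


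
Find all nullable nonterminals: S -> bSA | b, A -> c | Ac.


A nonterminal is nullable iff some alternative derives ε (directly, or every symbol in it is nullable)
Nullable: {}


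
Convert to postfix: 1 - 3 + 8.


Left to right (same or higher precedence on left)
Postfix: 1 3 - 8 +


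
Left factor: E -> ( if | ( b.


Common prefix: '('
Factored: E -> ( E', E' -> if | b


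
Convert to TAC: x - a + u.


Break into single-operator statements:
t1 = x - a
t2 = t1 + u


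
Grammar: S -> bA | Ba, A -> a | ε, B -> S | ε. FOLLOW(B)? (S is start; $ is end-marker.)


$ ∈ FOLLOW(S). For each A -> αBβ: add FIRST(β)\{ε} to FOLLOW(B); if β nullable, add FOLLOW(A).
FOLLOW(B) = {a}


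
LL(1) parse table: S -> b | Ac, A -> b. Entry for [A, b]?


For [A, b]: 'b' ∈ FIRST(b)
Entry: A -> b


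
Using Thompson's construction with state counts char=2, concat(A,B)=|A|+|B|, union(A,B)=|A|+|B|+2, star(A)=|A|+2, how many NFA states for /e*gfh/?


Syntax tree has 4 char leaf(s), 0 union(s), 1 star(s)
chars contribute 4×2 = 8; each union adds +2; each star adds +2
Total: 8 + 0 + 2 = 10 states


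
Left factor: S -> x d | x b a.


Common prefix: 'x'
Factored: S -> x S', S' -> d | b a


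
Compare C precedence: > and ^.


'>' is relational (level 7); '^' is bitwise XOR (level 4)
Higher level binds tighter
'>' has higher precedence than '^'


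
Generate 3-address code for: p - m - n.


Break into single-operator statements:
t1 = p - m
t2 = t1 - n


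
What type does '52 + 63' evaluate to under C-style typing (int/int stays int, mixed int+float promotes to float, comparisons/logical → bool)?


Operand types: int + int
Rule: mixed int/float promotes to float; int/int stays int
Result type: int


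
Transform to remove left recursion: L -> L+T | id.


Left-recursive alternatives: L+T; non-recursive: id
Introduce L': L -> idL', L' -> +TL' | ε


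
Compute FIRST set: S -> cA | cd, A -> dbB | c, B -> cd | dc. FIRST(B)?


Per alternative of B: FIRST(cd) = {c}; FIRST(dc) = {d}
FIRST(B) = {c, d}


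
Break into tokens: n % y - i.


Scan left to right, longest-match per lexeme
Tokens: ID(n), OP(%), ID(y), OP(-), ID(i)


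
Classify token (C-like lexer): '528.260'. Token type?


Pattern: digits with a decimal point
Type: FLOAT_LITERAL


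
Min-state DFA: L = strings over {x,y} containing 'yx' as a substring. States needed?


KMP-style automaton: 2 progress states + 1 absorbing accept = 3
Minimal DFA: 3 states


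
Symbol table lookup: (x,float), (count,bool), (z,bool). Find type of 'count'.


Lookup 'count' → type bool


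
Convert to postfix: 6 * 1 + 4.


Left to right (same or higher precedence on left)
Postfix: 6 1 * 4 +


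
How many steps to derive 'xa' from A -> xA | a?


Derivation: A => xA => xa
Steps: 2


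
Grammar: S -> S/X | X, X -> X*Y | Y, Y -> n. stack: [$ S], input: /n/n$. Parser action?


shift '/' to continue S -> S/X
Action: shift


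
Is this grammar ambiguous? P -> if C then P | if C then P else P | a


dangling else: 'if C then if C then a else a' parses two ways
Ambiguous


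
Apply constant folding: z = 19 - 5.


19 - 5 = 14 at compile time
Optimized: z = 14


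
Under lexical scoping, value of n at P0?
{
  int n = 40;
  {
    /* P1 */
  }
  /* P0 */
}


n declared in the same block as P0
n = 40


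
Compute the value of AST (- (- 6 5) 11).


Evaluate inner: (- 6 5) = 1
Evaluate root: (- 1 11) = -10
Result: -10


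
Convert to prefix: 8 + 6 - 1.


left-to-right (same/higher precedence on left): tree is (- (+ 8 6) 1)
Prefix: - + 8 6 1


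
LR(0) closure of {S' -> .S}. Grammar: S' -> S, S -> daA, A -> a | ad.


Start: S' -> .S
For each item with dot before a nonterminal B, add B -> .γ for every B-production
Closure: [S' -> .S, S -> .daA]


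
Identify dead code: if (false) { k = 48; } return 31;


condition is constant false, so the whole block is unreachable
Dead: 'if (false) { k = 48; }'


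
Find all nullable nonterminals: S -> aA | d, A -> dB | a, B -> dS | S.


A nonterminal is nullable iff some alternative derives ε (directly, or every symbol in it is nullable)
Nullable: {}


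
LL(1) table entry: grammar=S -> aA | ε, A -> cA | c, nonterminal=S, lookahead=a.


For [S, a]: 'a' ∈ FIRST(aA)
Entry: S -> aA


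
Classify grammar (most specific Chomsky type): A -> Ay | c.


Left-linear: every RHS is a terminal or one nonterminal followed by a terminal
Classification: Type 3 (Regular)


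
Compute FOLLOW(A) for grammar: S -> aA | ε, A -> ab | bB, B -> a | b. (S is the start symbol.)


$ ∈ FOLLOW(S). For each A -> αBβ: add FIRST(β)\{ε} to FOLLOW(B); if β nullable, add FOLLOW(A).
FOLLOW(A) = {$}


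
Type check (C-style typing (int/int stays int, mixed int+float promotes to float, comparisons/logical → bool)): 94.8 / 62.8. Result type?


Operand types: float / float
Rule: mixed int/float promotes to float; int/int stays int
Result type: float


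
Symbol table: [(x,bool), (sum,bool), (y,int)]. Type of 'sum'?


Lookup 'sum' → type bool


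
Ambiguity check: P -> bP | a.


right-linear, alternatives start with distinct terminals 'b' vs 'a': unique leftmost derivation
Unambiguous


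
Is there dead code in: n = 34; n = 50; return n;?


first assignment to n is overwritten before any read
Dead: 'n = 34'


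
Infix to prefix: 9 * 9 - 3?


left-to-right (same/higher precedence on left): tree is (- (* 9 9) 3)
Prefix: - * 9 9 3


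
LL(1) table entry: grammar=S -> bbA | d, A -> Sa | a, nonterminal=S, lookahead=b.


For [S, b]: 'b' ∈ FIRST(bbA)
Entry: S -> bbA


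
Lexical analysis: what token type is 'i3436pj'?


Pattern: letter/underscore followed by alphanumerics, not a keyword
Type: IDENTIFIER


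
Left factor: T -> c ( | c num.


Common prefix: 'c'
Factored: T -> c T', T' -> ( | num


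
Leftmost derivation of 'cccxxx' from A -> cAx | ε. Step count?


Derivation: A => cAx => ccAxx => cccAxxx => cccxxx
Steps: 4


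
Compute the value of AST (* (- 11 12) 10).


Evaluate inner: (- 11 12) = -1
Evaluate root: (* -1 10) = -10
Result: -10


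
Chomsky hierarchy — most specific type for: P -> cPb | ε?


Single nonterminal LHS, but c^n b^n is not regular
Classification: Type 2 (Context-Free)


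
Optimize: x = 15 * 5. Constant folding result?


15 * 5 = 75 at compile time
Optimized: x = 75


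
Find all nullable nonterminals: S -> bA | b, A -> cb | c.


A nonterminal is nullable iff some alternative derives ε (directly, or every symbol in it is nullable)
Nullable: {}


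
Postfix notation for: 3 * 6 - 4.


Left to right (same or higher precedence on left)
Postfix: 3 6 * 4 -


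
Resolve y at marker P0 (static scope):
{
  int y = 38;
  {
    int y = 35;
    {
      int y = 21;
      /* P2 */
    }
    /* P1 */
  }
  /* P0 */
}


y declared in the same block as P0
y = 38


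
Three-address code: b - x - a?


Break into single-operator statements:
t1 = b - x
t2 = t1 - a


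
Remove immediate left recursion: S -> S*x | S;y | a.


Left-recursive alternatives: S*x, S;y; non-recursive: a
Introduce S': S -> aS', S' -> *xS' | ;yS' | ε


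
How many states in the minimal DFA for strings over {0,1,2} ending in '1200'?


Track the longest suffix of input matching a prefix of '1200': 5 classes (prefixes of length 0..4)
Minimal DFA: 5 states


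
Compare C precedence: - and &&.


'-' is additive (level 9); '&&' is logical AND (level 2)
Higher level binds tighter
'-' has higher precedence than '&&'


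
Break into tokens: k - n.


Scan left to right, longest-match per lexeme
Tokens: ID(k), OP(-), ID(n)


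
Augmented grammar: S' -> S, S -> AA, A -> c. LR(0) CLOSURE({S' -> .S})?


Start: S' -> .S
For each item with dot before a nonterminal B, add B -> .γ for every B-production
Closure: [S' -> .S, S -> .AA, A -> .c]


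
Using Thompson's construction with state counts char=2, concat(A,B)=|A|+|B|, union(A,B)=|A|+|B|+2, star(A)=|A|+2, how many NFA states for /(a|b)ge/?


Syntax tree has 4 char leaf(s), 1 union(s), 0 star(s)
chars contribute 4×2 = 8; each union adds +2; each star adds +2
Total: 8 + 2 + 0 = 10 states


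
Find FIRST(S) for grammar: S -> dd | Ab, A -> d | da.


Per alternative of S: FIRST(dd) = {d}; FIRST(Ab) = {d}
FIRST(S) = {d}


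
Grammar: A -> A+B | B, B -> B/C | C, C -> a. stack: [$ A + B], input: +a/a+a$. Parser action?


handle 'A+B' on top; lookahead ∈ FOLLOW(A) = {+, $}
Action: reduce (A -> A+B)


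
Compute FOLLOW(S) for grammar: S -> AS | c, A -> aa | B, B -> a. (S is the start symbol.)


$ ∈ FOLLOW(S). For each A -> αBβ: add FIRST(β)\{ε} to FOLLOW(B); if β nullable, add FOLLOW(A).
FOLLOW(S) = {$}


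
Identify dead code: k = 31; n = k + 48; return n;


k is read by n's definition; n is returned
No dead code


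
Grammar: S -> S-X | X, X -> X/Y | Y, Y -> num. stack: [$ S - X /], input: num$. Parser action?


no handle; shift 'num'
Action: shift


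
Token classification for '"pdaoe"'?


Pattern: double-quoted sequence
Type: STRING_LITERAL


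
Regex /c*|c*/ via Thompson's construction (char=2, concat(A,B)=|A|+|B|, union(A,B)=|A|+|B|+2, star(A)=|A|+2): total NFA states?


Syntax tree has 2 char leaf(s), 1 union(s), 2 star(s)
chars contribute 2×2 = 4; each union adds +2; each star adds +2
Total: 4 + 2 + 4 = 10 states


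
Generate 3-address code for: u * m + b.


Break into single-operator statements:
t1 = u * m
t2 = t1 + b


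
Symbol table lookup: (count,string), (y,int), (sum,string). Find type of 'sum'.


Lookup 'sum' → type string


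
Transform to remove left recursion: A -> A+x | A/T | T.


Left-recursive alternatives: A+x, A/T; non-recursive: T
Introduce A': A -> TA', A' -> +xA' | /TA' | ε


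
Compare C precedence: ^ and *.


'*' is multiplicative (level 10); '^' is bitwise XOR (level 4)
Higher level binds tighter
'*' has higher precedence than '^'


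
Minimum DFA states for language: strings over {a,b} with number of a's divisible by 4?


Track (count of a) mod 4: states 0..3, accept at 0
Minimal DFA: 4 states


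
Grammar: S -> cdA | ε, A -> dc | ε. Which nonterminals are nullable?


A nonterminal is nullable iff some alternative derives ε (directly, or every symbol in it is nullable)
Nullable: {A, S}


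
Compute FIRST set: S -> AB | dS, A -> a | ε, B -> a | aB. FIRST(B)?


Per alternative of B: FIRST(a) = {a}; FIRST(aB) = {a}
FIRST(B) = {a}


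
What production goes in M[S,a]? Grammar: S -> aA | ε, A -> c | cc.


For [S, a]: 'a' ∈ FIRST(aA)
Entry: S -> aA


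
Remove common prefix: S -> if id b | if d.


Common prefix: 'if'
Factored: S -> if S', S' -> id b | d


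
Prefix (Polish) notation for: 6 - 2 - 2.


left-to-right (same/higher precedence on left): tree is (- (- 6 2) 2)
Prefix: - - 6 2 2


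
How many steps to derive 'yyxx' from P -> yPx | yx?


Derivation: P => yPx => yyxx
Steps: 2


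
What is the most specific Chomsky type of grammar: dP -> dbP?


LHS has context (more than one symbol) and |LHS| ≤ |RHS|
Classification: Type 1 (Context-Sensitive)


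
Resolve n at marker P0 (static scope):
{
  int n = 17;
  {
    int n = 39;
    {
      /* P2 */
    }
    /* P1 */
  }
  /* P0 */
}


n declared in the same block as P0
n = 17


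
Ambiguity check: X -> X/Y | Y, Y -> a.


precedence layered via separate nonterminal Y: deterministic
Unambiguous


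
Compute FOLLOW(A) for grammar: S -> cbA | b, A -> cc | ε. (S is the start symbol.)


$ ∈ FOLLOW(S). For each A -> αBβ: add FIRST(β)\{ε} to FOLLOW(B); if β nullable, add FOLLOW(A).
FOLLOW(A) = {$}


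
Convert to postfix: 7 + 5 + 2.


Left to right (same or higher precedence on left)
Postfix: 7 5 + 2 +


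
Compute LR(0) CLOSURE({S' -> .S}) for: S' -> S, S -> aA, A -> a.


Start: S' -> .S
For each item with dot before a nonterminal B, add B -> .γ for every B-production
Closure: [S' -> .S, S -> .aA]


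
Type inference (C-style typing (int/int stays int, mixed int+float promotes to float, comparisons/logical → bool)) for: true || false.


Operand types: bool || bool
Rule: logical operators take bool operands and yield bool
Result type: bool


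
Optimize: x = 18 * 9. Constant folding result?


18 * 9 = 162 at compile time
Optimized: x = 162


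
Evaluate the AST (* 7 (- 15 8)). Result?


Evaluate inner: (- 15 8) = 7
Evaluate root: (* 7 7) = 49
Result: 49


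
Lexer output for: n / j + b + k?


Scan left to right, longest-match per lexeme
Tokens: ID(n), OP(/), ID(j), OP(+), ID(b), OP(+), ID(k)


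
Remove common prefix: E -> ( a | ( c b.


Common prefix: '('
Factored: E -> ( E', E' -> a | c b


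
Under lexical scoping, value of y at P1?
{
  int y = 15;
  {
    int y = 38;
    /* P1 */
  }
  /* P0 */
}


y declared in the same block as P1
y = 38


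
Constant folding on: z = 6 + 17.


6 + 17 = 23 at compile time
Optimized: z = 23


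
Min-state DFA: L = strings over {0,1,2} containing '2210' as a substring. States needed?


KMP-style automaton: 4 progress states + 1 absorbing accept = 5
Minimal DFA: 5 states


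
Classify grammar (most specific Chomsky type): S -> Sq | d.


Left-linear: every RHS is a terminal or one nonterminal followed by a terminal
Classification: Type 3 (Regular)


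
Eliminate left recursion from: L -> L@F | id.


Left-recursive alternatives: L@F; non-recursive: id
Introduce L': L -> idL', L' -> @FL' | ε


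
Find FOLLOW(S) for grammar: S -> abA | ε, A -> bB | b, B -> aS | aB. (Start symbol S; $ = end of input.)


$ ∈ FOLLOW(S). For each A -> αBβ: add FIRST(β)\{ε} to FOLLOW(B); if β nullable, add FOLLOW(A).
FOLLOW(S) = {$}


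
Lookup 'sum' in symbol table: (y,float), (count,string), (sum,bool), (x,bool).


Lookup 'sum' → type bool


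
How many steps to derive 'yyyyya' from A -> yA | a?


Derivation: A => yA => yyA => yyyA => yyyyA => yyyyyA => yyyyya
Steps: 6


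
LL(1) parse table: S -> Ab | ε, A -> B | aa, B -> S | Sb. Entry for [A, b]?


For [A, b]: 'b' ∈ FIRST(B)
Entry: A -> B


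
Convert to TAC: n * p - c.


Break into single-operator statements:
t1 = n * p
t2 = t1 - c


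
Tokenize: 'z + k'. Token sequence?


Scan left to right, longest-match per lexeme
Tokens: ID(z), OP(+), ID(k)


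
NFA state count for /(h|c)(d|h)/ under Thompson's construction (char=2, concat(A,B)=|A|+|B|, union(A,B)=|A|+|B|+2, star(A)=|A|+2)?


Syntax tree has 4 char leaf(s), 2 union(s), 0 star(s)
chars contribute 4×2 = 8; each union adds +2; each star adds +2
Total: 8 + 4 + 0 = 12 states


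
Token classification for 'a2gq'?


Pattern: letter/underscore followed by alphanumerics, not a keyword
Type: IDENTIFIER


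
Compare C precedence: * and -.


'*' is multiplicative (level 10); '-' is additive (level 9)
Higher level binds tighter
'*' has higher precedence than '-'


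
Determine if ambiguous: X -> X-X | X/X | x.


'x-x/x' has two parse trees (no precedence encoded between - and /)
Ambiguous


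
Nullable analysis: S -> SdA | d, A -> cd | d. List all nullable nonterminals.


A nonterminal is nullable iff some alternative derives ε (directly, or every symbol in it is nullable)
Nullable: {}


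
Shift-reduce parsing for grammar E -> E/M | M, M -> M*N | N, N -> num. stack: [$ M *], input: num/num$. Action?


no handle; shift 'num'
Action: shift


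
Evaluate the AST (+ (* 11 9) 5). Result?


Evaluate inner: (* 11 9) = 99
Evaluate root: (+ 99 5) = 104
Result: 104


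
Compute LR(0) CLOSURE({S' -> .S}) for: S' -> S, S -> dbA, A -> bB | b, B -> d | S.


Start: S' -> .S
For each item with dot before a nonterminal B, add B -> .γ for every B-production
Closure: [S' -> .S, S -> .dbA]


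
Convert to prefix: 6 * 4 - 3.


left-to-right (same/higher precedence on left): tree is (- (* 6 4) 3)
Prefix: - * 6 4 3


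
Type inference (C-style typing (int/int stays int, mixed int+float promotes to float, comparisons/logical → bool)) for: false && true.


Operand types: bool && bool
Rule: logical operators take bool operands and yield bool
Result type: bool


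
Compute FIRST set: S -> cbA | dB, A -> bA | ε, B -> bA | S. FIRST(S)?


Per alternative of S: FIRST(cbA) = {c}; FIRST(dB) = {d}
FIRST(S) = {c, d}


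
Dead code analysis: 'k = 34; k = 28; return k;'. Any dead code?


first assignment to k is overwritten before any read
Dead: 'k = 34'


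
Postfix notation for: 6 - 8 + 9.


Left to right (same or higher precedence on left)
Postfix: 6 8 - 9 +


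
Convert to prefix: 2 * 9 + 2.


left-to-right (same/higher precedence on left): tree is (+ (* 2 9) 2)
Prefix: + * 2 9 2


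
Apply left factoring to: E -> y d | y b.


Common prefix: 'y'
Factored: E -> y E', E' -> d | b


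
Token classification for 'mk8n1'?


Pattern: letter/underscore followed by alphanumerics, not a keyword
Type: IDENTIFIER


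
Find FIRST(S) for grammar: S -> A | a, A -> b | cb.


Per alternative of S: FIRST(A) = {b, c}; FIRST(a) = {a}
FIRST(S) = {a, b, c}


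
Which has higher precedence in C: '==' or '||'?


'==' is equality (level 6); '||' is logical OR (level 1)
Higher level binds tighter
'==' has higher precedence than '||'


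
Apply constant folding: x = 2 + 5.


2 + 5 = 7 at compile time
Optimized: x = 7


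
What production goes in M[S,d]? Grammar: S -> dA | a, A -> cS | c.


For [S, d]: 'd' ∈ FIRST(dA)
Entry: S -> dA


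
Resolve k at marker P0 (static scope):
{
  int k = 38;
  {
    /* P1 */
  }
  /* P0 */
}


k declared in the same block as P0
k = 38


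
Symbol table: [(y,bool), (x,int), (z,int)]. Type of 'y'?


Lookup 'y' → type bool


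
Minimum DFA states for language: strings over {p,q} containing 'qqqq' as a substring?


KMP-style automaton: 4 progress states + 1 absorbing accept = 5
Minimal DFA: 5 states


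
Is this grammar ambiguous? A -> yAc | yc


balanced y^n…c^n: each string has a unique parse
Unambiguous


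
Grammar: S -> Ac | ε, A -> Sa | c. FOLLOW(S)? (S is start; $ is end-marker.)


$ ∈ FOLLOW(S). For each A -> αBβ: add FIRST(β)\{ε} to FOLLOW(B); if β nullable, add FOLLOW(A).
FOLLOW(S) = {$, a}


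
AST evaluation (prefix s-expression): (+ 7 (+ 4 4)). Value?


Evaluate inner: (+ 4 4) = 8
Evaluate root: (+ 7 8) = 15
Result: 15


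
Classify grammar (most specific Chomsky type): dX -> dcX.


LHS has context (more than one symbol) and |LHS| ≤ |RHS|
Classification: Type 1 (Context-Sensitive)


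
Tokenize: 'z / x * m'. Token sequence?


Scan left to right, longest-match per lexeme
Tokens: ID(z), OP(/), ID(x), OP(*), ID(m)


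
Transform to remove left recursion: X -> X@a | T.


Left-recursive alternatives: X@a; non-recursive: T
Introduce X': X -> TX', X' -> @aX' | ε


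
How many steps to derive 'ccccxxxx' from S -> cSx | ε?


Derivation: S => cSx => ccSxx => cccSxxx => ccccSxxxx => ccccxxxx
Steps: 5


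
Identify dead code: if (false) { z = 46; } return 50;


condition is constant false, so the whole block is unreachable
Dead: 'if (false) { z = 46; }'


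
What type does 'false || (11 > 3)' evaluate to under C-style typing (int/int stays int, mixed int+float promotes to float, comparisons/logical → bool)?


Operand types: bool || bool
Rule: logical operators take bool operands and yield bool
Result type: bool


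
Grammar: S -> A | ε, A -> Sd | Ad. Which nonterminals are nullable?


A nonterminal is nullable iff some alternative derives ε (directly, or every symbol in it is nullable)
Nullable: {S}


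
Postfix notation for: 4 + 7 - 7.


Left to right (same or higher precedence on left)
Postfix: 4 7 + 7 -


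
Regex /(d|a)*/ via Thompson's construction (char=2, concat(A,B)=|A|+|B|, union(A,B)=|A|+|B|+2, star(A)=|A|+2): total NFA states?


Syntax tree has 2 char leaf(s), 1 union(s), 1 star(s)
chars contribute 2×2 = 4; each union adds +2; each star adds +2
Total: 4 + 2 + 2 = 8 states


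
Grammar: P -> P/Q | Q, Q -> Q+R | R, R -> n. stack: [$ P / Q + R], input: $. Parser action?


handle 'Q+R' on top
Action: reduce (Q -> Q+R)


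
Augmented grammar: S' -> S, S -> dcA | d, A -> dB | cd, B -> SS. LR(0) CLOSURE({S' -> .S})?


Start: S' -> .S
For each item with dot before a nonterminal B, add B -> .γ for every B-production
Closure: [S' -> .S, S -> .dcA, S -> .d]


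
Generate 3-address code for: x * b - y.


Break into single-operator statements:
t1 = x * b
t2 = t1 - y


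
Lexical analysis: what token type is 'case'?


Pattern: reserved word
Type: KEYWORD


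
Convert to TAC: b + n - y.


Break into single-operator statements:
t1 = b + n
t2 = t1 - y


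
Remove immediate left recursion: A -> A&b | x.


Left-recursive alternatives: A&b; non-recursive: x
Introduce A': A -> xA', A' -> &bA' | ε


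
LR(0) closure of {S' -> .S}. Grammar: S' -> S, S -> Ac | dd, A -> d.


Start: S' -> .S
For each item with dot before a nonterminal B, add B -> .γ for every B-production
Closure: [S' -> .S, S -> .Ac, S -> .dd, A -> .d]


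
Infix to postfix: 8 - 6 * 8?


* has higher precedence, evaluate 6*8 first
Postfix: 8 6 8 * -


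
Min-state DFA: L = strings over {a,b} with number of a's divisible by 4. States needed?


Track (count of a) mod 4: states 0..3, accept at 0
Minimal DFA: 4 states


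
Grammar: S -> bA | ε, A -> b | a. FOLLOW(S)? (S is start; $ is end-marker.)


$ ∈ FOLLOW(S). For each A -> αBβ: add FIRST(β)\{ε} to FOLLOW(B); if β nullable, add FOLLOW(A).
FOLLOW(S) = {$}


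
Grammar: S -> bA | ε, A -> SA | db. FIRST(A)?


Per alternative of A: FIRST(SA) = {b, d}; FIRST(db) = {d}
FIRST(A) = {b, d}


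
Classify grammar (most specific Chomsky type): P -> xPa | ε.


Single nonterminal LHS, but x^n a^n is not regular
Classification: Type 2 (Context-Free)


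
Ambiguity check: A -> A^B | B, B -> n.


precedence layered via separate nonterminal B: deterministic
Unambiguous


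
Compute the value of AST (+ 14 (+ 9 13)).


Evaluate inner: (+ 9 13) = 22
Evaluate root: (+ 14 22) = 36
Result: 36


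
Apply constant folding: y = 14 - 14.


14 - 14 = 0 at compile time
Optimized: y = 0


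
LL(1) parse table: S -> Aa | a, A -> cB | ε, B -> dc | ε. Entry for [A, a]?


For [A, a]: ε is nullable and 'a' ∈ FOLLOW(A)
Entry: A -> ε


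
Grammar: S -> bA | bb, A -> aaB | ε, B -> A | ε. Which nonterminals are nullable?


A nonterminal is nullable iff some alternative derives ε (directly, or every symbol in it is nullable)
Nullable: {A, B}


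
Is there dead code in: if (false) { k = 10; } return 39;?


condition is constant false, so the whole block is unreachable
Dead: 'if (false) { k = 10; }'


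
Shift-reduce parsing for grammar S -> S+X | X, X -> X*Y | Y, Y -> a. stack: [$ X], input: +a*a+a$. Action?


lookahead ∉ {*} so X won't extend; reduce S -> X
Action: reduce (S -> X)


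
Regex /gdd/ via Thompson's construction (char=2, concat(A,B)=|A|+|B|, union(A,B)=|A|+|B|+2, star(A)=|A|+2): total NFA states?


Syntax tree has 3 char leaf(s), 0 union(s), 0 star(s)
chars contribute 3×2 = 6; each union adds +2; each star adds +2
Total: 6 + 0 + 0 = 6 states


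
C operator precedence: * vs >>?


'*' is multiplicative (level 10); '>>' is shift (level 8)
Higher level binds tighter
'*' has higher precedence than '>>'


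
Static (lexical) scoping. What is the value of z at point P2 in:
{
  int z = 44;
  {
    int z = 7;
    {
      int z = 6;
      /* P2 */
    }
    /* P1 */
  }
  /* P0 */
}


z declared in the same block as P2
z = 6


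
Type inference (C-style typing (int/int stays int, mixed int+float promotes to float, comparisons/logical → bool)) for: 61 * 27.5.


Operand types: int * float
Rule: mixed int/float promotes to float; int/int stays int
Result type: float


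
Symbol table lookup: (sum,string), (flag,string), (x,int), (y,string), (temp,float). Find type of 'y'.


Lookup 'y' → type string


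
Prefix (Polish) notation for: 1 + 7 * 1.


'*' binds tighter: tree is (+ 1 (* 7 1))
Prefix: + 1 * 7 1


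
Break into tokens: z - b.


Scan left to right, longest-match per lexeme
Tokens: ID(z), OP(-), ID(b)


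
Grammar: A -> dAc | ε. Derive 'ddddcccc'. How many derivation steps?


Derivation: A => dAc => ddAcc => dddAccc => ddddAcccc => ddddcccc
Steps: 5


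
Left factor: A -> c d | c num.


Common prefix: 'c'
Factored: A -> c A', A' -> d | num


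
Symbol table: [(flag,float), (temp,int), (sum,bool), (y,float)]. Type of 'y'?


Lookup 'y' → type float


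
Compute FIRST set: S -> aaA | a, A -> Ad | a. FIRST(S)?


Per alternative of S: FIRST(aaA) = {a}; FIRST(a) = {a}
FIRST(S) = {a}


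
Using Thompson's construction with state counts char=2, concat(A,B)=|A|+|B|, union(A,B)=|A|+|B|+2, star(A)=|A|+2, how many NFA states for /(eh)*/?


Syntax tree has 2 char leaf(s), 0 union(s), 1 star(s)
chars contribute 2×2 = 4; each union adds +2; each star adds +2
Total: 4 + 0 + 2 = 6 states


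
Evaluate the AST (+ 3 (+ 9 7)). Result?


Evaluate inner: (+ 9 7) = 16
Evaluate root: (+ 3 16) = 19
Result: 19


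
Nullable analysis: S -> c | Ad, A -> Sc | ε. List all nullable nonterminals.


A nonterminal is nullable iff some alternative derives ε (directly, or every symbol in it is nullable)
Nullable: {A}


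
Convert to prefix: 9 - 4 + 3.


left-to-right (same/higher precedence on left): tree is (+ (- 9 4) 3)
Prefix: + - 9 4 3


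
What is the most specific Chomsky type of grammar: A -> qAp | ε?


Single nonterminal LHS, but q^n p^n is not regular
Classification: Type 2 (Context-Free)


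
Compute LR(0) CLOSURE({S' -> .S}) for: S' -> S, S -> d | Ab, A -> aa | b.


Start: S' -> .S
For each item with dot before a nonterminal B, add B -> .γ for every B-production
Closure: [S' -> .S, S -> .d, S -> .Ab, A -> .aa, A -> .b]


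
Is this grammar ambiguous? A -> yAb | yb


balanced y^n…b^n: each string has a unique parse
Unambiguous


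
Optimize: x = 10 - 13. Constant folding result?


10 - 13 = -3 at compile time
Optimized: x = -3


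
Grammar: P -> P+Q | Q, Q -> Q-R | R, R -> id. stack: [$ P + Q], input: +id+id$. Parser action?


handle 'P+Q' on top; lookahead ∈ FOLLOW(P) = {+, $}
Action: reduce (P -> P+Q)


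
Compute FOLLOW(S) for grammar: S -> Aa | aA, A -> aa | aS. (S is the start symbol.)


$ ∈ FOLLOW(S). For each A -> αBβ: add FIRST(β)\{ε} to FOLLOW(B); if β nullable, add FOLLOW(A).
FOLLOW(S) = {$, a}


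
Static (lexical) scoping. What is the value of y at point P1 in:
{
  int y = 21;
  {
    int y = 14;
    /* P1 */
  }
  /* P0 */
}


y declared in the same block as P1
y = 14


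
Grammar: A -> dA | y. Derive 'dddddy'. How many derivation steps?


Derivation: A => dA => ddA => dddA => ddddA => dddddA => dddddy
Steps: 6


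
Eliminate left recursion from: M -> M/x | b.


Left-recursive alternatives: M/x; non-recursive: b
Introduce M': M -> bM', M' -> /xM' | ε


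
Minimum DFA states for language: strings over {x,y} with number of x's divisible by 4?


Track (count of x) mod 4: states 0..3, accept at 0
Minimal DFA: 4 states


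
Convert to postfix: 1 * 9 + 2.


Left to right (same or higher precedence on left)
Postfix: 1 9 * 2 +


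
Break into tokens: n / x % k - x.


Scan left to right, longest-match per lexeme
Tokens: ID(n), OP(/), ID(x), OP(%), ID(k), OP(-), ID(x)


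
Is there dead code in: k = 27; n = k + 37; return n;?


k is read by n's definition; n is returned
No dead code


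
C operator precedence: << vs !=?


'<<' is shift (level 8); '!=' is equality (level 6)
Higher level binds tighter
'<<' has higher precedence than '!='


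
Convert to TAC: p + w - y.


Break into single-operator statements:
t1 = p + w
t2 = t1 - y


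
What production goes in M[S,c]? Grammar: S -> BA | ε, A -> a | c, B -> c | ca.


For [S, c]: 'c' ∈ FIRST(BA)
Entry: S -> BA


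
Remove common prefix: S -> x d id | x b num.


Common prefix: 'x'
Factored: S -> x S', S' -> d id | b num


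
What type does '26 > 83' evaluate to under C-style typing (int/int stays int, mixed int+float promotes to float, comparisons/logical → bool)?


Operand types: int > int
Rule: comparison yields bool
Result type: bool


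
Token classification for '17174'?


Pattern: digits only
Type: INTEGER_LITERAL


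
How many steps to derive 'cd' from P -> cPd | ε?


Derivation: P => cPd => cd
Steps: 2


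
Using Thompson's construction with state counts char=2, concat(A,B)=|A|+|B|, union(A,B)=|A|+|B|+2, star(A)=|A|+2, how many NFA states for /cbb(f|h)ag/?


Syntax tree has 7 char leaf(s), 1 union(s), 0 star(s)
chars contribute 7×2 = 14; each union adds +2; each star adds +2
Total: 14 + 2 + 0 = 16 states


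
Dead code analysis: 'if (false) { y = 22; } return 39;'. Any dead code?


condition is constant false, so the whole block is unreachable
Dead: 'if (false) { y = 22; }'


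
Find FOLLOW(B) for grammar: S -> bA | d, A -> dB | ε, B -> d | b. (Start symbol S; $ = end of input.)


$ ∈ FOLLOW(S). For each A -> αBβ: add FIRST(β)\{ε} to FOLLOW(B); if β nullable, add FOLLOW(A).
FOLLOW(B) = {$}


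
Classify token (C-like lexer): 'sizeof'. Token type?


Pattern: reserved word
Type: KEYWORD


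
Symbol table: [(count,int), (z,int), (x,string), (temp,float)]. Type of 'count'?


Lookup 'count' → type int


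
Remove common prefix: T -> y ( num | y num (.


Common prefix: 'y'
Factored: T -> y T', T' -> ( num | num (


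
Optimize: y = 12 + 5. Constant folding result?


12 + 5 = 17 at compile time
Optimized: y = 17


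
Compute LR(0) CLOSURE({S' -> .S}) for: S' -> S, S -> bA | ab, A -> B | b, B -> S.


Start: S' -> .S
For each item with dot before a nonterminal B, add B -> .γ for every B-production
Closure: [S' -> .S, S -> .bA, S -> .ab]


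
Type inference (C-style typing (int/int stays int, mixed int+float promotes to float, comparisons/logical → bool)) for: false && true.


Operand types: bool && bool
Rule: logical operators take bool operands and yield bool
Result type: bool
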